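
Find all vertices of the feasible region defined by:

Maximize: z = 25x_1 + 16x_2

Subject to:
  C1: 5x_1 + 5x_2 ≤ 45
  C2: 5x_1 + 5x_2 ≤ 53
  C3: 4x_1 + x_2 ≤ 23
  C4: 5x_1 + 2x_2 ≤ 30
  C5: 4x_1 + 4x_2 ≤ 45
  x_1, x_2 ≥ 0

(0, 0), (5.75, 0), (5.333, 1.667), (4, 5), (0, 9)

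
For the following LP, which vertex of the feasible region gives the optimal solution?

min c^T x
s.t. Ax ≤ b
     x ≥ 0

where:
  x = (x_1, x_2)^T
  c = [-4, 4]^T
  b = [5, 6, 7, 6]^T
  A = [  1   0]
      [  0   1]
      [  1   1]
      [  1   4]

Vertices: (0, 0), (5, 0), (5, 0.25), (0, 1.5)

Evaluate the objective at each vertex of the feasible region:
  z(0, 0) = 0
  z(5, 0) = -20  ←
  z(5, 0.25) = -19
  z(0, 1.5) = 6
The minimum is at x_1 = 5, x_2 = 0.

(5, 0)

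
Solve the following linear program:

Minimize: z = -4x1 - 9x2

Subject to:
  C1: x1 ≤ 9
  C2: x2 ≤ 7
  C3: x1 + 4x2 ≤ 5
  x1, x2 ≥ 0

Evaluate the objective at each vertex of the feasible region:
  z(0, 0) = 0
  z(5, 0) = -20  ←
  z(0, 1.25) = -11.25
The minimum is at x1 = 5, x2 = 0.

x1 = 5, x2 = 0, z = -20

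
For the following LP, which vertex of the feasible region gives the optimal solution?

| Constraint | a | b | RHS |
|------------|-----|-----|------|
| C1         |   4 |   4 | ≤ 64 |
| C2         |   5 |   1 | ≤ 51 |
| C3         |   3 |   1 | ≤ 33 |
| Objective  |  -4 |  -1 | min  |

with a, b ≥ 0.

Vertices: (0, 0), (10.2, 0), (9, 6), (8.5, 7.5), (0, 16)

Evaluate the objective at each vertex of the feasible region:
  z(0, 0) = 0
  z(10.2, 0) = -40.8
  z(9, 6) = -42  ←
  z(8.5, 7.5) = -41.5
  z(0, 16) = -16
The minimum is at a = 9, b = 6.

(9, 6)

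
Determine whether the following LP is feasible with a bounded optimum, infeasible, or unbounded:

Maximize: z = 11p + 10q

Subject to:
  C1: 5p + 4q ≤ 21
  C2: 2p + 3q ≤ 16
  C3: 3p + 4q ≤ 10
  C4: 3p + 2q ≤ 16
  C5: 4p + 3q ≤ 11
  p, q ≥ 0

Feasible with a bounded optimal solution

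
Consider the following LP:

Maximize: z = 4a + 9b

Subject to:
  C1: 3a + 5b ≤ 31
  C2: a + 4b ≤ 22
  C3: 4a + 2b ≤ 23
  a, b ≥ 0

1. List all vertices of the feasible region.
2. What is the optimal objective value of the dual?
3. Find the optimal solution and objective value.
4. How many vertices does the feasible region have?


1. (0, 0), (5.75, 0), (3.786, 3.929), (2, 5), (0, 5.5)
2. 53
3. a = 2, b = 5, z = 53
4. 5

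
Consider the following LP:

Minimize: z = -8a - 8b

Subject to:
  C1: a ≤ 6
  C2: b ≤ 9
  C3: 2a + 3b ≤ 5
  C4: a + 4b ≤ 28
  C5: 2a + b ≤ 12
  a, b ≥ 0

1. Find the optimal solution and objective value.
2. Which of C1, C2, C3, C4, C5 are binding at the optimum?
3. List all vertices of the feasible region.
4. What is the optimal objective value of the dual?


1. a = 2.5, b = 0, z = -20
2. C3
3. (0, 0), (2.5, 0), (0, 1.667)
4. -20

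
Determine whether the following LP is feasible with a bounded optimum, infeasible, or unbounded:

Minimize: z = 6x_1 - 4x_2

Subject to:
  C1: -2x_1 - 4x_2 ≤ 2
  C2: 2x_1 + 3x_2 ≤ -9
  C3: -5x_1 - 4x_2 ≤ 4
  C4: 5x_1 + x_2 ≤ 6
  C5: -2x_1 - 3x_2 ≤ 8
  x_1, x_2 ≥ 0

Infeasible (no feasible solution exists)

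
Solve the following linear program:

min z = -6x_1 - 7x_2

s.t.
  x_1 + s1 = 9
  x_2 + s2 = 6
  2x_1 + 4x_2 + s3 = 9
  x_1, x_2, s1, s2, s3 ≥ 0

Evaluate the objective at each vertex of the feasible region:
  z(0, 0) = 0
  z(4.5, 0) = -27  ←
  z(0, 2.25) = -15.75
The minimum is at x_1 = 4.5, x_2 = 0.

x_1 = 4.5, x_2 = 0, z = -27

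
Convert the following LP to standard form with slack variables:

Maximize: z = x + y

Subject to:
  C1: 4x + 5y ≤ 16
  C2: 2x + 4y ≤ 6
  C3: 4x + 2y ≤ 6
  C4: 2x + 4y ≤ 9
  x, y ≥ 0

max z = x + y

s.t.
  4x + 5y + s1 = 16
  2x + 4y + s2 = 6
  4x + 2y + s3 = 6
  2x + 4y + s4 = 9
  x, y, s1, s2, s3, s4 ≥ 0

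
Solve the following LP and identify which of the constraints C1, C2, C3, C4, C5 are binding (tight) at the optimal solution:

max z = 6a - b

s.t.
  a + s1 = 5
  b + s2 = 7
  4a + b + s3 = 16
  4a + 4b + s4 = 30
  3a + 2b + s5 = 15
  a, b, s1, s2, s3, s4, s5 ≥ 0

At a = 4, b = 0, compute slack b - a·x for each constraint:
  C1: 5 − 4 = 1  (slack)
  C2: 7 − 0 = 7  (slack)
  C3: 16 − 16 = 0  (binding)
  C4: 30 − 16 = 14  (slack)
  C5: 15 − 12 = 3  (slack)

Optimal: a = 4, b = 0
Binding: C3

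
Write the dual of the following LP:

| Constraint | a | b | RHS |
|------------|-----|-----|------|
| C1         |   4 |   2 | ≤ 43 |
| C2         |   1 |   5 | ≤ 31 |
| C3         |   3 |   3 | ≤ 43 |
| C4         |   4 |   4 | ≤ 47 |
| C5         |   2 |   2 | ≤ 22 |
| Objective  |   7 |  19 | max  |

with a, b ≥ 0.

Primal max cᵀx s.t. Ax ≤ b, x ≥ 0  →  Dual min bᵀy s.t. Aᵀy ≥ c, y ≥ 0.

Minimize: z = 43y1 + 31y2 + 43y3 + 47y4 + 22y5

Subject to:
  4y1 + y2 + 3y3 + 4y4 + 2y5 ≥ 7
  2y1 + 5y2 + 3y3 + 4y4 + 2y5 ≥ 19
  y1, y2, y3, y4, y5 ≥ 0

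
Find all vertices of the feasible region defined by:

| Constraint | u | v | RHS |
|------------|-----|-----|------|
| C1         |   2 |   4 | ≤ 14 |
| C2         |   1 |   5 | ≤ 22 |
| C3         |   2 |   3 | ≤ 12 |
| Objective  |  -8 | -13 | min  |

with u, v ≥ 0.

(0, 0), (6, 0), (3, 2), (0, 3.5)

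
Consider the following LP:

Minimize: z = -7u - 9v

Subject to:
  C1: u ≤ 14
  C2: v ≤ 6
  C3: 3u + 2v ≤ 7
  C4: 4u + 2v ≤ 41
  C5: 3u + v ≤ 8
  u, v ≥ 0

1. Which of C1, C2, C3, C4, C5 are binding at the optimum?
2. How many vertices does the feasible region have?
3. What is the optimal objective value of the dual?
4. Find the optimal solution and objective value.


1. C3
2. 3
3. -31.5
4. u = 0, v = 3.5, z = -31.5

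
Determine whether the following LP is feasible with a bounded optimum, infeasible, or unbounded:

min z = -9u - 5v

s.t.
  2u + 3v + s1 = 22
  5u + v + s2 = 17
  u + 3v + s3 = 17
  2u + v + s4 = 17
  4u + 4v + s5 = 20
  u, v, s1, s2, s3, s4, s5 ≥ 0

Feasible with a bounded optimal solution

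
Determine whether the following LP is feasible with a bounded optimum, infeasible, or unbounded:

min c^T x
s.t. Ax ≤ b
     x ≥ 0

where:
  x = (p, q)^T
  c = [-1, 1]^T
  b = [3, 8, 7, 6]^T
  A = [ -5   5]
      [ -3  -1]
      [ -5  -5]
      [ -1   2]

Unbounded (objective can decrease without bound)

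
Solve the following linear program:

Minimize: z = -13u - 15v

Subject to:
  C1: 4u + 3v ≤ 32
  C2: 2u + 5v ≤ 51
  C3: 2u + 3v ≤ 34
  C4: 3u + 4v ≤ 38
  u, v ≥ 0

Evaluate the objective at each vertex of the feasible region:
  z(0, 0) = 0
  z(8, 0) = -104
  z(2, 8) = -146  ←
  z(0, 9.5) = -142.5
The minimum is at u = 2, v = 8.

u = 2, v = 8, z = -146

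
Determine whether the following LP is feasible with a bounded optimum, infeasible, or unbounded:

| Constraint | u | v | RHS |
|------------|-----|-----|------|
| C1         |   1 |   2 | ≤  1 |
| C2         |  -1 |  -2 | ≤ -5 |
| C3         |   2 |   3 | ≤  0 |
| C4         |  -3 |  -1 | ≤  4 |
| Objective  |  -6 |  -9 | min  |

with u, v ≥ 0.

Infeasible (no feasible solution exists)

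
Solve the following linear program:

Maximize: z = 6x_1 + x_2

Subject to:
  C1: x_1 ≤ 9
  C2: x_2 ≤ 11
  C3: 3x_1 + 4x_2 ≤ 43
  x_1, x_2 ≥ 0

Evaluate the objective at each vertex of the feasible region:
  z(0, 0) = 0
  z(9, 0) = 54
  z(9, 4) = 58  ←
  z(0, 10.75) = 10.75
The maximum is at x_1 = 9, x_2 = 4.

x_1 = 9, x_2 = 4, z = 58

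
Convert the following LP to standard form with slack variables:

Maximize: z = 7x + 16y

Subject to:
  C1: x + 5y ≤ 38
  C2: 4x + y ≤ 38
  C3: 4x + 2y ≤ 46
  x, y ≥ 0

max z = 7x + 16y

s.t.
  x + 5y + s1 = 38
  4x + y + s2 = 38
  4x + 2y + s3 = 46
  x, y, s1, s2, s3 ≥ 0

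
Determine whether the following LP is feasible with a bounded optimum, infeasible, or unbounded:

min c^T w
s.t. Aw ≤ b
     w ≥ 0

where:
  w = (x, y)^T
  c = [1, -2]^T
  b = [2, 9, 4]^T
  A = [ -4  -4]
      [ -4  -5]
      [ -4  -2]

Unbounded (objective can decrease without bound)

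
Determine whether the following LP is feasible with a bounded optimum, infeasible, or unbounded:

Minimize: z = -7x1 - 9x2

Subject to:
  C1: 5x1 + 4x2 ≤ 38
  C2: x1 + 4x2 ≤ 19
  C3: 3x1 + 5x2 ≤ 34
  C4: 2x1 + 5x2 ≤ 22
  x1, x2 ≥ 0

Feasible with a bounded optimal solution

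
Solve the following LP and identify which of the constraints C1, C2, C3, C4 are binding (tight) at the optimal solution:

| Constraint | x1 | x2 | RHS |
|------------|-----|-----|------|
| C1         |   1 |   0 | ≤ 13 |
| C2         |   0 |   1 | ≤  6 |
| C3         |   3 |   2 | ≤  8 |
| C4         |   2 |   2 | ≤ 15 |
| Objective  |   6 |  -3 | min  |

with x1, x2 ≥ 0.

At x1 = 0, x2 = 4, compute slack b - a·x for each constraint:
  C1: 13 − 0 = 13  (slack)
  C2: 6 − 4 = 2  (slack)
  C3: 8 − 8 = 0  (binding)
  C4: 15 − 8 = 7  (slack)

Optimal: x1 = 0, x2 = 4
Binding: C3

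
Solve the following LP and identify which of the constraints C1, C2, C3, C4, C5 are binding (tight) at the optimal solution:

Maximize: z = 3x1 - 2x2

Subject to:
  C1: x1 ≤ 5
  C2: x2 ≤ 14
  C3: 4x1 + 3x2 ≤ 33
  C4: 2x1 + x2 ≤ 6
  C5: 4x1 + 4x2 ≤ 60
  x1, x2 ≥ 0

At x1 = 3, x2 = 0, compute slack b - a·x for each constraint:
  C1: 5 − 3 = 2  (slack)
  C2: 14 − 0 = 14  (slack)
  C3: 33 − 12 = 21  (slack)
  C4: 6 − 6 = 0  (binding)
  C5: 60 − 12 = 48  (slack)

Optimal: x1 = 3, x2 = 0
Binding: C4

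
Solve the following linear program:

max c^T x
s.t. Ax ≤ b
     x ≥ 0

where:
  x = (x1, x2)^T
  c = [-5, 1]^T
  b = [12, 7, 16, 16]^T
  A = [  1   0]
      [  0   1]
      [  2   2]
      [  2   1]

Evaluate the objective at each vertex of the feasible region:
  z(0, 0) = 0
  z(8, 0) = -40
  z(1, 7) = 2
  z(0, 7) = 7  ←
The maximum is at x1 = 0, x2 = 7.

x1 = 0, x2 = 7, z = 7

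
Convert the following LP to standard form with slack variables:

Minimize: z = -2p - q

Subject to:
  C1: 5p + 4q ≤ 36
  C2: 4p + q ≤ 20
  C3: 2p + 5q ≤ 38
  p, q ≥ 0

min z = -2p - q

s.t.
  5p + 4q + s1 = 36
  4p + q + s2 = 20
  2p + 5q + s3 = 38
  p, q, s1, s2, s3 ≥ 0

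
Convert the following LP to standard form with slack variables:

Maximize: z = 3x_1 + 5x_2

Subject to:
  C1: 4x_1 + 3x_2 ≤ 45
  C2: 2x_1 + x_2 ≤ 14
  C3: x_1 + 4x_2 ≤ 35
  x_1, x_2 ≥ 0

max z = 3x_1 + 5x_2

s.t.
  4x_1 + 3x_2 + s1 = 45
  2x_1 + x_2 + s2 = 14
  x_1 + 4x_2 + s3 = 35
  x_1, x_2, s1, s2, s3 ≥ 0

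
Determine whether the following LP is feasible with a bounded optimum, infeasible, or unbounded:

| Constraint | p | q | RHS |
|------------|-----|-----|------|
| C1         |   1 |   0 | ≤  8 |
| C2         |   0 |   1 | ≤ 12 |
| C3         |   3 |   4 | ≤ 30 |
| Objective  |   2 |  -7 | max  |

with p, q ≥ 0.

Feasible with a bounded optimal solution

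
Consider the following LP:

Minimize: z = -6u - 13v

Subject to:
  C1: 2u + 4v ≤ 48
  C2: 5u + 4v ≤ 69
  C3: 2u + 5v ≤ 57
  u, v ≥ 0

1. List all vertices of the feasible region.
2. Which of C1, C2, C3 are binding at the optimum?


1. (0, 0), (13.8, 0), (7, 8.5), (6, 9), (0, 11.4)
2. C1, C3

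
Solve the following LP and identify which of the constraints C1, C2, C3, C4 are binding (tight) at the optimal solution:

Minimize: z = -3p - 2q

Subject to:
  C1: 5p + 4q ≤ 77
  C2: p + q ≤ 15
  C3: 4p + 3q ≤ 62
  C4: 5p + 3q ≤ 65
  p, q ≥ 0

At p = 10, q = 5, compute slack b - a·x for each constraint:
  C1: 77 − 70 = 7  (slack)
  C2: 15 − 15 = 0  (binding)
  C3: 62 − 55 = 7  (slack)
  C4: 65 − 65 = 0  (binding)

Optimal: p = 10, q = 5
Binding: C2, C4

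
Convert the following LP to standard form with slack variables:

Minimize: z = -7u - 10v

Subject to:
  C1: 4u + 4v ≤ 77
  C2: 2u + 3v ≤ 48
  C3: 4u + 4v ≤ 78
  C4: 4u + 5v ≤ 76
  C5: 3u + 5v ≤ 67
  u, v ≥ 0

min z = -7u - 10v

s.t.
  4u + 4v + s1 = 77
  2u + 3v + s2 = 48
  4u + 4v + s3 = 78
  4u + 5v + s4 = 76
  3u + 5v + s5 = 67
  u, v, s1, s2, s3, s4, s5 ≥ 0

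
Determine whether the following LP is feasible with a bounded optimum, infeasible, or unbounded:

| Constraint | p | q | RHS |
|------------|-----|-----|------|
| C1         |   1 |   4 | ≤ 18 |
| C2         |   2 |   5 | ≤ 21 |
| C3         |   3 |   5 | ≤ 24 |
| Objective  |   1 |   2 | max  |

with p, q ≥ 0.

Feasible with a bounded optimal solution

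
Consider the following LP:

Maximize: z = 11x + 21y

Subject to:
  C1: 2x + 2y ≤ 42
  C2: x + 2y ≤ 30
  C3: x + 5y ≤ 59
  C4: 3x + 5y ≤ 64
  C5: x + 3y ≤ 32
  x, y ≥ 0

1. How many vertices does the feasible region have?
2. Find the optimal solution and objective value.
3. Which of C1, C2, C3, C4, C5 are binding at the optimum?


1. 5
2. x = 8, y = 8, z = 256
3. C4, C5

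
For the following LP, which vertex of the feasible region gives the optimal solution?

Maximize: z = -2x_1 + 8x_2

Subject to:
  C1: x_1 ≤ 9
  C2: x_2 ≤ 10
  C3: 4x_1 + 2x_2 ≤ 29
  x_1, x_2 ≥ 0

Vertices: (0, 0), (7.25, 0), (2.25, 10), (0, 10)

Evaluate the objective at each vertex of the feasible region:
  z(0, 0) = 0
  z(7.25, 0) = -14.5
  z(2.25, 10) = 75.5
  z(0, 10) = 80  ←
The maximum is at x_1 = 0, x_2 = 10.

(0, 10)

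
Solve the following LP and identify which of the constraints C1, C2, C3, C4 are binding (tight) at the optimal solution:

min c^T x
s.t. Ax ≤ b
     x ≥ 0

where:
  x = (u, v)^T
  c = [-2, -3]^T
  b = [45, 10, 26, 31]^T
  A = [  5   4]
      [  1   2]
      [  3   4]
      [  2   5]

At u = 6, v = 2, compute slack b - a·x for each constraint:
  C1: 45 − 38 = 7  (slack)
  C2: 10 − 10 = 0  (binding)
  C3: 26 − 26 = 0  (binding)
  C4: 31 − 22 = 9  (slack)

Optimal: u = 6, v = 2
Binding: C2, C3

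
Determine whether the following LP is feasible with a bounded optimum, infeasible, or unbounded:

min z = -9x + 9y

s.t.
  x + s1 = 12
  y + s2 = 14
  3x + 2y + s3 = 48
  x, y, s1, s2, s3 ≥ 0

Feasible with a bounded optimal solution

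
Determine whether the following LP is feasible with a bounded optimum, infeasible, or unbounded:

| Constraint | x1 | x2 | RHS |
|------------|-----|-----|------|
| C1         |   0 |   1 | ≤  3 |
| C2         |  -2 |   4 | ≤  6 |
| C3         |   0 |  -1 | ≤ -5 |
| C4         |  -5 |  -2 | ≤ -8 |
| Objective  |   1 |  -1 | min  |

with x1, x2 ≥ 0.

Infeasible (no feasible solution exists)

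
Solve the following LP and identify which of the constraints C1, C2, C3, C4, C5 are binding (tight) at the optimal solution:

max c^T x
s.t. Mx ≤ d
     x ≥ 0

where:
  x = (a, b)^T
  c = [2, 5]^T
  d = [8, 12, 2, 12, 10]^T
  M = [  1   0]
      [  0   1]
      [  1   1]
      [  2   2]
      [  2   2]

At a = 0, b = 2, compute slack b - a·x for each constraint:
  C1: 8 − 0 = 8  (slack)
  C2: 12 − 2 = 10  (slack)
  C3: 2 − 2 = 0  (binding)
  C4: 12 − 4 = 8  (slack)
  C5: 10 − 4 = 6  (slack)

Optimal: a = 0, b = 2
Binding: C3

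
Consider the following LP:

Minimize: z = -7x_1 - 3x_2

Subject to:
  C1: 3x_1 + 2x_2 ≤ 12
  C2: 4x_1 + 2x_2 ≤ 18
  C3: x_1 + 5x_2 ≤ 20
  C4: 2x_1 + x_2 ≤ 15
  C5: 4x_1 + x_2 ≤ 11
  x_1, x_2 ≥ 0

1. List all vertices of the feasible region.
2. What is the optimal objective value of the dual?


1. (0, 0), (2.75, 0), (2, 3), (1.538, 3.692), (0, 4)
2. -23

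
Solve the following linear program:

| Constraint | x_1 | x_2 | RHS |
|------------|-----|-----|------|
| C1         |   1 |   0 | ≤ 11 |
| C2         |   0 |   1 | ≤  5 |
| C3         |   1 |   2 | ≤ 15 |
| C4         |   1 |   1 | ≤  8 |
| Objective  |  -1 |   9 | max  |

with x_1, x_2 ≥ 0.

Evaluate the objective at each vertex of the feasible region:
  z(0, 0) = 0
  z(8, 0) = -8
  z(3, 5) = 42
  z(0, 5) = 45  ←
The maximum is at x_1 = 0, x_2 = 5.

x_1 = 0, x_2 = 5, z = 45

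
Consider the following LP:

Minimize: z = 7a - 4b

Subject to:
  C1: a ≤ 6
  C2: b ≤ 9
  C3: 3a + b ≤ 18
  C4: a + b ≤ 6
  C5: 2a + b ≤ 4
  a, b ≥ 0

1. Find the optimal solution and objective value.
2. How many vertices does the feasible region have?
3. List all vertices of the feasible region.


1. a = 0, b = 4, z = -16
2. 3
3. (0, 0), (2, 0), (0, 4)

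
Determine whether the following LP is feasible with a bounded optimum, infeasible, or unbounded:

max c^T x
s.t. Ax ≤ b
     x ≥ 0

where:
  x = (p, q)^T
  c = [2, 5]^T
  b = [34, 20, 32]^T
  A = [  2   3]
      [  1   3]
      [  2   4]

Feasible with a bounded optimal solution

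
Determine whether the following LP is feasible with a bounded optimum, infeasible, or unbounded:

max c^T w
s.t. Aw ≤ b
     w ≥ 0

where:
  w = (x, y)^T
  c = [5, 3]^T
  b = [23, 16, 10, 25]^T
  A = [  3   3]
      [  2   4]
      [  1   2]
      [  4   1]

Feasible with a bounded optimal solution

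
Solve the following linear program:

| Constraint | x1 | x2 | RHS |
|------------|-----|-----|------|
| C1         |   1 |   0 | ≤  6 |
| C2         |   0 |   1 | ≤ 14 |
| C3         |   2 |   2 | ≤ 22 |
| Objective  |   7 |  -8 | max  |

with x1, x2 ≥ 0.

Evaluate the objective at each vertex of the feasible region:
  z(0, 0) = 0
  z(6, 0) = 42  ←
  z(6, 5) = 2
  z(0, 11) = -88
The maximum is at x1 = 6, x2 = 0.

x1 = 6, x2 = 0, z = 42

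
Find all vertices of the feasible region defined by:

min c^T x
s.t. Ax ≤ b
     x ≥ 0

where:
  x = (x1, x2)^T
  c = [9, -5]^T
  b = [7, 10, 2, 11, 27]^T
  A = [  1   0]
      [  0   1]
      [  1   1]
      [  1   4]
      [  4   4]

(0, 0), (2, 0), (0, 2)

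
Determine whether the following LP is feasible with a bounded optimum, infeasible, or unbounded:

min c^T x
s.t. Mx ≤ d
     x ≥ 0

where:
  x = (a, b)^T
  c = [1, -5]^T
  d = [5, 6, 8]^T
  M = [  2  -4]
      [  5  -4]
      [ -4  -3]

Unbounded (objective can decrease without bound)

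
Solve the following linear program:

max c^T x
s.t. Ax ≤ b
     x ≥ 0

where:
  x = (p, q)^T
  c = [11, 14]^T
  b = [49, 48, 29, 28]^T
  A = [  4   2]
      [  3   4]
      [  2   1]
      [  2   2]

Evaluate the objective at each vertex of the feasible region:
  z(0, 0) = 0
  z(12.25, 0) = 134.8
  z(10.5, 3.5) = 164.5
  z(8, 6) = 172  ←
  z(0, 12) = 168
The maximum is at p = 8, q = 6.

p = 8, q = 6, z = 172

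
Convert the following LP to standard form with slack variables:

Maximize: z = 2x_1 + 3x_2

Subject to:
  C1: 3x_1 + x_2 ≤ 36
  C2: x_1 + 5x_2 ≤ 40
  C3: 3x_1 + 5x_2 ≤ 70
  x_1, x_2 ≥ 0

max z = 2x_1 + 3x_2

s.t.
  3x_1 + x_2 + s1 = 36
  x_1 + 5x_2 + s2 = 40
  3x_1 + 5x_2 + s3 = 70
  x_1, x_2, s1, s2, s3 ≥ 0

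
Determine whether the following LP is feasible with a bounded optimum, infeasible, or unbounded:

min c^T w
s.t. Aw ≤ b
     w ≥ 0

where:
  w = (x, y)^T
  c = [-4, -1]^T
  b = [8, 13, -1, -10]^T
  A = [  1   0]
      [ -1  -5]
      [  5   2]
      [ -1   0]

Infeasible (no feasible solution exists)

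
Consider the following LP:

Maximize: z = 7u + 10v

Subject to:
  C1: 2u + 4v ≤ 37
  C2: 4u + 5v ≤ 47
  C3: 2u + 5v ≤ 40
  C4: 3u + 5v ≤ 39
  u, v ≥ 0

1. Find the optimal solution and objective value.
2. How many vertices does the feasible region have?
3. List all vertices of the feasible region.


1. u = 8, v = 3, z = 86
2. 4
3. (0, 0), (11.75, 0), (8, 3), (0, 7.8)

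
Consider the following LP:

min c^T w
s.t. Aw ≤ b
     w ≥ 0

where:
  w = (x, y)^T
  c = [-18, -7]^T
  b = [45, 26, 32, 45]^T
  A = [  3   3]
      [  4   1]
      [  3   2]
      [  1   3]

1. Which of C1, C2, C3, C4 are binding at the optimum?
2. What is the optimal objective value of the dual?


1. C2, C3
2. -142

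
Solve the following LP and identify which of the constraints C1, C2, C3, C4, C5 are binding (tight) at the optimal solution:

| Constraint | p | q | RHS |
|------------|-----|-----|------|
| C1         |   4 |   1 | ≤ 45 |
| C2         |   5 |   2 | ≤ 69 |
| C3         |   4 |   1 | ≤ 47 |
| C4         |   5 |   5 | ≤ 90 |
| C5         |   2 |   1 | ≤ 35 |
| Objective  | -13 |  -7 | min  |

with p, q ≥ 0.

At p = 9, q = 9, compute slack b - a·x for each constraint:
  C1: 45 − 45 = 0  (binding)
  C2: 69 − 63 = 6  (slack)
  C3: 47 − 45 = 2  (slack)
  C4: 90 − 90 = 0  (binding)
  C5: 35 − 27 = 8  (slack)

Optimal: p = 9, q = 9
Binding: C1, C4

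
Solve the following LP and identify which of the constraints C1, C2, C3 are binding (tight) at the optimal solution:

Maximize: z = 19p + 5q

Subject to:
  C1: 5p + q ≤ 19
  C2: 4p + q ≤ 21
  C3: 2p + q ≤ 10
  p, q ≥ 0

At p = 3, q = 4, compute slack b - a·x for each constraint:
  C1: 19 − 19 = 0  (binding)
  C2: 21 − 16 = 5  (slack)
  C3: 10 − 10 = 0  (binding)

Optimal: p = 3, q = 4
Binding: C1, C3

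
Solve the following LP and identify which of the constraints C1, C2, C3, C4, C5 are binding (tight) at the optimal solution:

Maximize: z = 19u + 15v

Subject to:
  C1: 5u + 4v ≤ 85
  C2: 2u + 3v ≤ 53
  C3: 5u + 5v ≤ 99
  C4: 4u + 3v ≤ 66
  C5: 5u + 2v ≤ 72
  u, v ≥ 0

At u = 9, v = 10, compute slack b - a·x for each constraint:
  C1: 85 − 85 = 0  (binding)
  C2: 53 − 48 = 5  (slack)
  C3: 99 − 95 = 4  (slack)
  C4: 66 − 66 = 0  (binding)
  C5: 72 − 65 = 7  (slack)

Optimal: u = 9, v = 10
Binding: C1, C4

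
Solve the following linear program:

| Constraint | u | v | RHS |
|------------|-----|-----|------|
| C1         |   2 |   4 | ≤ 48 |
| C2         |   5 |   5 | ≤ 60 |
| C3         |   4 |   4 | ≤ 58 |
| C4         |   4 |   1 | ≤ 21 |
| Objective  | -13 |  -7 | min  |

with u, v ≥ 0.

Evaluate the objective at each vertex of the feasible region:
  z(0, 0) = 0
  z(5.25, 0) = -68.25
  z(3, 9) = -102  ←
  z(0, 12) = -84
The minimum is at u = 3, v = 9.

u = 3, v = 9, z = -102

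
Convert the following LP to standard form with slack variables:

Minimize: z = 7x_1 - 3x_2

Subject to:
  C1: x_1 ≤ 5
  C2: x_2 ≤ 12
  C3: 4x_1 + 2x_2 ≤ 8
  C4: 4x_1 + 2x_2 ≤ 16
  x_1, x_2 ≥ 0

min z = 7x_1 - 3x_2

s.t.
  x_1 + s1 = 5
  x_2 + s2 = 12
  4x_1 + 2x_2 + s3 = 8
  4x_1 + 2x_2 + s4 = 16
  x_1, x_2, s1, s2, s3, s4 ≥ 0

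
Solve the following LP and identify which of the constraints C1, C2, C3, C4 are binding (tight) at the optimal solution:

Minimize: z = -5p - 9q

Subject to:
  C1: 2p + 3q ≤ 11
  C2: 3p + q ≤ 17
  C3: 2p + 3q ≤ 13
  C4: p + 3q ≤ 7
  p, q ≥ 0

At p = 4, q = 1, compute slack b - a·x for each constraint:
  C1: 11 − 11 = 0  (binding)
  C2: 17 − 13 = 4  (slack)
  C3: 13 − 11 = 2  (slack)
  C4: 7 − 7 = 0  (binding)

Optimal: p = 4, q = 1
Binding: C1, C4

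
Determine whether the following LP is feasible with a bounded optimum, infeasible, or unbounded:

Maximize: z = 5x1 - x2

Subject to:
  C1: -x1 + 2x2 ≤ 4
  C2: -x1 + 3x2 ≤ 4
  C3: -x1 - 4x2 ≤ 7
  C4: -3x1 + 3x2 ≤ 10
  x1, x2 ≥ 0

Unbounded (objective can increase without bound)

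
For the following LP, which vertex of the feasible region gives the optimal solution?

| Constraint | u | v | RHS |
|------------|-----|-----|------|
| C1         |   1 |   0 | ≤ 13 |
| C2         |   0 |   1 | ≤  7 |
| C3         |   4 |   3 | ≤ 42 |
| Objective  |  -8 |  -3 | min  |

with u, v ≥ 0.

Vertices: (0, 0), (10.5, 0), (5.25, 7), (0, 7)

Evaluate the objective at each vertex of the feasible region:
  z(0, 0) = 0
  z(10.5, 0) = -84  ←
  z(5.25, 7) = -63
  z(0, 7) = -21
The minimum is at u = 10.5, v = 0.

(10.5, 0)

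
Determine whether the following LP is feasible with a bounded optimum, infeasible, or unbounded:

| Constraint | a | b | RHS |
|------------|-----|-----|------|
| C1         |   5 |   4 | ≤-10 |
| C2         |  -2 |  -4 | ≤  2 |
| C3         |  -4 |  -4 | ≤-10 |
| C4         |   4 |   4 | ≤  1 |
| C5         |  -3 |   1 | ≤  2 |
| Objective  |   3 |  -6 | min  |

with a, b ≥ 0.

Infeasible (no feasible solution exists)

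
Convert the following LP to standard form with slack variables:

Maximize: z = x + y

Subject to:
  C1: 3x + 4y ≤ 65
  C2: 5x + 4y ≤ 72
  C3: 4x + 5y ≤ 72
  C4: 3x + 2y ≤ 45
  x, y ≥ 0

max z = x + y

s.t.
  3x + 4y + s1 = 65
  5x + 4y + s2 = 72
  4x + 5y + s3 = 72
  3x + 2y + s4 = 45
  x, y, s1, s2, s3, s4 ≥ 0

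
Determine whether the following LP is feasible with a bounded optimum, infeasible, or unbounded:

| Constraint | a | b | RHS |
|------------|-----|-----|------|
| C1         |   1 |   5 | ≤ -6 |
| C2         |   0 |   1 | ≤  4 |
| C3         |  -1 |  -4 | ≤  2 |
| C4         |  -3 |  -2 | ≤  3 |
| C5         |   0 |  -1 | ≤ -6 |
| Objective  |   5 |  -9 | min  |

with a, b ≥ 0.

Infeasible (no feasible solution exists)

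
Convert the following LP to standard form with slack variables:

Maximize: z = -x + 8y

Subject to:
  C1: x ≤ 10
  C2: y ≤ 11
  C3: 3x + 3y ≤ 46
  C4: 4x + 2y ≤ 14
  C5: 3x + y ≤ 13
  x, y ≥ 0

max z = -x + 8y

s.t.
  x + s1 = 10
  y + s2 = 11
  3x + 3y + s3 = 46
  4x + 2y + s4 = 14
  3x + y + s5 = 13
  x, y, s1, s2, s3, s4, s5 ≥ 0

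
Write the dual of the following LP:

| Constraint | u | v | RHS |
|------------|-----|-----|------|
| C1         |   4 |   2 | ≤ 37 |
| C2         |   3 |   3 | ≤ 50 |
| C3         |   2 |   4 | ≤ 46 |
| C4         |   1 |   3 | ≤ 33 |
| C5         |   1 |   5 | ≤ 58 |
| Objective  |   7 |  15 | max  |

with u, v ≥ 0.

Primal max cᵀx s.t. Ax ≤ b, x ≥ 0  →  Dual min bᵀy s.t. Aᵀy ≥ c, y ≥ 0.

Minimize: z = 37y1 + 50y2 + 46y3 + 33y4 + 58y5

Subject to:
  4y1 + 3y2 + 2y3 + y4 + y5 ≥ 7
  2y1 + 3y2 + 4y3 + 3y4 + 5y5 ≥ 15
  y1, y2, y3, y4, y5 ≥ 0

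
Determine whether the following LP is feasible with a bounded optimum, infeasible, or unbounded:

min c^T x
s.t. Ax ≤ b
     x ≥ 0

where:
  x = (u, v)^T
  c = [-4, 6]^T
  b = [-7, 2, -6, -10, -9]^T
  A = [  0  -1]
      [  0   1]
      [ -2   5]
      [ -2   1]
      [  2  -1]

Infeasible (no feasible solution exists)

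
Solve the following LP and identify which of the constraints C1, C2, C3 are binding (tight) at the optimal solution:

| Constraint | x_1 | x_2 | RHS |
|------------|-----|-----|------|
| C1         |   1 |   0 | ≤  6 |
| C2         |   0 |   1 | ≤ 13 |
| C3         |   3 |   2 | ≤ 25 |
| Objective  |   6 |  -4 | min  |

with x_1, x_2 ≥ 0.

At x_1 = 0, x_2 = 12.5, compute slack b - a·x for each constraint:
  C1: 6 − 0 = 6  (slack)
  C2: 13 − 12.5 = 0.5  (slack)
  C3: 25 − 25 = 0  (binding)

Optimal: x_1 = 0, x_2 = 12.5
Binding: C3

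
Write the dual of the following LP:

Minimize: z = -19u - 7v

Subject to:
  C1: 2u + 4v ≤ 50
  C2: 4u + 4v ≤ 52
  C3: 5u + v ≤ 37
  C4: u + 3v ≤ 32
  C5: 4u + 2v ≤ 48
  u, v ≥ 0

Primal min cᵀx s.t. Ax ≤ b, x ≥ 0  →  Dual max −bᵀy s.t. Aᵀy ≥ −c, y ≥ 0.

Maximize: z = -50y1 - 52y2 - 37y3 - 32y4 - 48y5

Subject to:
  2y1 + 4y2 + 5y3 + y4 + 4y5 ≥ 19
  4y1 + 4y2 + y3 + 3y4 + 2y5 ≥ 7
  y1, y2, y3, y4, y5 ≥ 0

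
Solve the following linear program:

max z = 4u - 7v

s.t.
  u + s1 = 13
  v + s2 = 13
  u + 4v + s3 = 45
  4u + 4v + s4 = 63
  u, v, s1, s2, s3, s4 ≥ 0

Evaluate the objective at each vertex of the feasible region:
  z(0, 0) = 0
  z(13, 0) = 52  ←
  z(13, 2.75) = 32.75
  z(6, 9.75) = -44.25
  z(0, 11.25) = -78.75
The maximum is at u = 13, v = 0.

u = 13, v = 0, z = 52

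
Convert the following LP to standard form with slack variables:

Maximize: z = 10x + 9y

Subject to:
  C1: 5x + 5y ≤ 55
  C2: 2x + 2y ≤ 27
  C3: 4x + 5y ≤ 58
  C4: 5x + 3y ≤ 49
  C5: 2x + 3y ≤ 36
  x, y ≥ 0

max z = 10x + 9y

s.t.
  5x + 5y + s1 = 55
  2x + 2y + s2 = 27
  4x + 5y + s3 = 58
  5x + 3y + s4 = 49
  2x + 3y + s5 = 36
  x, y, s1, s2, s3, s4, s5 ≥ 0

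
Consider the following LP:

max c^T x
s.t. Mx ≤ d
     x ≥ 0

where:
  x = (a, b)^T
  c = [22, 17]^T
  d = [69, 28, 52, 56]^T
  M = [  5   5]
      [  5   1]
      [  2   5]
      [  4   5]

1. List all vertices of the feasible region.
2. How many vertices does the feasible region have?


1. (0, 0), (5.6, 0), (4, 8), (2, 9.6), (0, 10.4)
2. 5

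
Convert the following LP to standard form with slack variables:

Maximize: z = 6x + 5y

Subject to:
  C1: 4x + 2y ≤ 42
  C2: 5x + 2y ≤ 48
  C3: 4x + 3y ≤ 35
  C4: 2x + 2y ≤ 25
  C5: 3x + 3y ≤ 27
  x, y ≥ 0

max z = 6x + 5y

s.t.
  4x + 2y + s1 = 42
  5x + 2y + s2 = 48
  4x + 3y + s3 = 35
  2x + 2y + s4 = 25
  3x + 3y + s5 = 27
  x, y, s1, s2, s3, s4, s5 ≥ 0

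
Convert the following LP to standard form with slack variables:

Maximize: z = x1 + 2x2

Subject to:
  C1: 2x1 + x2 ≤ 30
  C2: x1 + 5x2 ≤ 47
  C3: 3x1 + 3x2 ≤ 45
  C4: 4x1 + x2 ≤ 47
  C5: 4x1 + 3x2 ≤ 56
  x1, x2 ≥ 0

max z = x1 + 2x2

s.t.
  2x1 + x2 + s1 = 30
  x1 + 5x2 + s2 = 47
  3x1 + 3x2 + s3 = 45
  4x1 + x2 + s4 = 47
  4x1 + 3x2 + s5 = 56
  x1, x2, s1, s2, s3, s4, s5 ≥ 0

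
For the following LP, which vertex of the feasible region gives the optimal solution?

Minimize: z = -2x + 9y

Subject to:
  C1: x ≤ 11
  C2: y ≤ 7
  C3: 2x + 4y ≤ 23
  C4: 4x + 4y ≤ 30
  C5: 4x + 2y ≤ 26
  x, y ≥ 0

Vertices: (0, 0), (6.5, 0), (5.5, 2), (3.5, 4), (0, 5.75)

Evaluate the objective at each vertex of the feasible region:
  z(0, 0) = 0
  z(6.5, 0) = -13  ←
  z(5.5, 2) = 7
  z(3.5, 4) = 29
  z(0, 5.75) = 51.75
The minimum is at x = 6.5, y = 0.

(6.5, 0)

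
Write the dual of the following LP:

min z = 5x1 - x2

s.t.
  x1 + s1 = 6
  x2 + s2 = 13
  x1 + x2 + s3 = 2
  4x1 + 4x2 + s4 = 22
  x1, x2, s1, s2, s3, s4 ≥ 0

Primal min cᵀx s.t. Ax ≤ b, x ≥ 0  →  Dual max −bᵀy s.t. Aᵀy ≥ −c, y ≥ 0.

Maximize: z = -6y1 - 13y2 - 2y3 - 22y4

Subject to:
  y1 + y3 + 4y4 ≥ -5
  y2 + y3 + 4y4 ≥ 1
  y1, y2, y3, y4 ≥ 0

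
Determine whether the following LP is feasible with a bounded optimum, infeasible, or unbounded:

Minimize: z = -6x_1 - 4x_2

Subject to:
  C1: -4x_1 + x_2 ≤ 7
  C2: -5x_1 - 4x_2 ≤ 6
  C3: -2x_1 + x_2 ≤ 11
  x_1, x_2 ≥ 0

Unbounded (objective can decrease without bound)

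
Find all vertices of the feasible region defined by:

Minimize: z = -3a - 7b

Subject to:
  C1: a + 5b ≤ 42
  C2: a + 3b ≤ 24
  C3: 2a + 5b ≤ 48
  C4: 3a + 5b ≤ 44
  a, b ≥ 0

(0, 0), (14.67, 0), (3, 7), (0, 8)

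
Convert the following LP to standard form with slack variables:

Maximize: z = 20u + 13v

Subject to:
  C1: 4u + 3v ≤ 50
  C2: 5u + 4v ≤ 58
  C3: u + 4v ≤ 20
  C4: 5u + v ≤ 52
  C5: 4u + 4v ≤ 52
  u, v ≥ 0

max z = 20u + 13v

s.t.
  4u + 3v + s1 = 50
  5u + 4v + s2 = 58
  u + 4v + s3 = 20
  5u + v + s4 = 52
  4u + 4v + s5 = 52
  u, v, s1, s2, s3, s4, s5 ≥ 0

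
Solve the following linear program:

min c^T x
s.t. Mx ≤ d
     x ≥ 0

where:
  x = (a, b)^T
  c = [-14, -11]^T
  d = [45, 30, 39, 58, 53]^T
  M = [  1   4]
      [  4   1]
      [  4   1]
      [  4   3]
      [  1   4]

Evaluate the objective at each vertex of the feasible region:
  z(0, 0) = 0
  z(7.5, 0) = -105
  z(5, 10) = -180  ←
  z(0, 11.25) = -123.8
The minimum is at a = 5, b = 10.

a = 5, b = 10, z = -180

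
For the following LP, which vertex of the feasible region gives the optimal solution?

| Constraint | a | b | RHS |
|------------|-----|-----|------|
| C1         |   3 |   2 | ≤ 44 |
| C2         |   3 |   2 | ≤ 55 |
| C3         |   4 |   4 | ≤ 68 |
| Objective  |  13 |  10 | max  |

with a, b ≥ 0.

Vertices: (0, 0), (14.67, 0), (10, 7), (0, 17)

Evaluate the objective at each vertex of the feasible region:
  z(0, 0) = 0
  z(14.67, 0) = 190.7
  z(10, 7) = 200  ←
  z(0, 17) = 170
The maximum is at a = 10, b = 7.

(10, 7)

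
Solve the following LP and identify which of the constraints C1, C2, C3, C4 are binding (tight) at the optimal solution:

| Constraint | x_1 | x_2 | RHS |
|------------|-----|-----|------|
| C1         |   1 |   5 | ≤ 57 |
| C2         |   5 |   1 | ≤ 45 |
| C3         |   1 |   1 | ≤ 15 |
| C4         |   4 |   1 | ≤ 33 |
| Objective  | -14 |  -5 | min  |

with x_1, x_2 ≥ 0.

At x_1 = 6, x_2 = 9, compute slack b - a·x for each constraint:
  C1: 57 − 51 = 6  (slack)
  C2: 45 − 39 = 6  (slack)
  C3: 15 − 15 = 0  (binding)
  C4: 33 − 33 = 0  (binding)

Optimal: x_1 = 6, x_2 = 9
Binding: C3, C4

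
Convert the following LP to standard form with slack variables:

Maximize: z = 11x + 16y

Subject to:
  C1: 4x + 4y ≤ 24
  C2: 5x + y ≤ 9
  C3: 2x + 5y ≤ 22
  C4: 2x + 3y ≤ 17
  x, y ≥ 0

max z = 11x + 16y

s.t.
  4x + 4y + s1 = 24
  5x + y + s2 = 9
  2x + 5y + s3 = 22
  2x + 3y + s4 = 17
  x, y, s1, s2, s3, s4 ≥ 0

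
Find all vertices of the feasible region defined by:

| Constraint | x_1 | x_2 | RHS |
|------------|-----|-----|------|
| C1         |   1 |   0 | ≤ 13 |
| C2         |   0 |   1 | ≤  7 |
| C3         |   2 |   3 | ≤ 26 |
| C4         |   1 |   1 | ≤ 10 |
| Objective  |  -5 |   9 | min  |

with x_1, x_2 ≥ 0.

(0, 0), (10, 0), (4, 6), (2.5, 7), (0, 7)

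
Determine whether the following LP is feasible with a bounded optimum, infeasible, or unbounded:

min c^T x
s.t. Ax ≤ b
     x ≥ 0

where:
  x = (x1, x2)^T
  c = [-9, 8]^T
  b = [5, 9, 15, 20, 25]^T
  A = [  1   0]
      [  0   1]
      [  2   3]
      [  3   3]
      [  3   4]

Feasible with a bounded optimal solution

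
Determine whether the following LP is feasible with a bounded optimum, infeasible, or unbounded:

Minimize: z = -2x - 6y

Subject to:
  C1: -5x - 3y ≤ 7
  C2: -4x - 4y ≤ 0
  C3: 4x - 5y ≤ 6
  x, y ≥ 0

Unbounded (objective can decrease without bound)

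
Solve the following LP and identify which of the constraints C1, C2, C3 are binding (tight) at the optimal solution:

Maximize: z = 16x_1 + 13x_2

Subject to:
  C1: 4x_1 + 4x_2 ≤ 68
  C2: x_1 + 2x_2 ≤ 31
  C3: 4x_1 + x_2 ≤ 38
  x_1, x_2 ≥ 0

At x_1 = 7, x_2 = 10, compute slack b - a·x for each constraint:
  C1: 68 − 68 = 0  (binding)
  C2: 31 − 27 = 4  (slack)
  C3: 38 − 38 = 0  (binding)

Optimal: x_1 = 7, x_2 = 10
Binding: C1, C3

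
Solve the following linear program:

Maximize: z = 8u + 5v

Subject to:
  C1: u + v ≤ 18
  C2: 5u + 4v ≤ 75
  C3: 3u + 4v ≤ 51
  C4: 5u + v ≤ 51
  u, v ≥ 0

Evaluate the objective at each vertex of the feasible region:
  z(0, 0) = 0
  z(10.2, 0) = 81.6
  z(9, 6) = 102  ←
  z(0, 12.75) = 63.75
The maximum is at u = 9, v = 6.

u = 9, v = 6, z = 102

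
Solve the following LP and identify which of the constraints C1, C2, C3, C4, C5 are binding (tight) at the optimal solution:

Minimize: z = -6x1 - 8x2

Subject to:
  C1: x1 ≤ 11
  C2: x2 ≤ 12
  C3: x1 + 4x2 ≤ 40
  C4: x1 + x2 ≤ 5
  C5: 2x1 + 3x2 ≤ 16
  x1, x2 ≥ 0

At x1 = 0, x2 = 5, compute slack b - a·x for each constraint:
  C1: 11 − 0 = 11  (slack)
  C2: 12 − 5 = 7  (slack)
  C3: 40 − 20 = 20  (slack)
  C4: 5 − 5 = 0  (binding)
  C5: 16 − 15 = 1  (slack)

Optimal: x1 = 0, x2 = 5
Binding: C4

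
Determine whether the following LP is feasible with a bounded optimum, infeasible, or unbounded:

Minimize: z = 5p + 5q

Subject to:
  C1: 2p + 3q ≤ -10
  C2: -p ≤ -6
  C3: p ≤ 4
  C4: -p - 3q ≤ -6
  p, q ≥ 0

Infeasible (no feasible solution exists)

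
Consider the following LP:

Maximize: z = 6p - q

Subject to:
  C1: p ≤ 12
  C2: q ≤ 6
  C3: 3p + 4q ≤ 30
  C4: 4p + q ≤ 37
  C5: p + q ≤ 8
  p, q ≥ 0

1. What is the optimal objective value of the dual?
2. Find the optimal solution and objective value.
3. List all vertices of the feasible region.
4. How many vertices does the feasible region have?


1. 48
2. p = 8, q = 0, z = 48
3. (0, 0), (8, 0), (2, 6), (0, 6)
4. 4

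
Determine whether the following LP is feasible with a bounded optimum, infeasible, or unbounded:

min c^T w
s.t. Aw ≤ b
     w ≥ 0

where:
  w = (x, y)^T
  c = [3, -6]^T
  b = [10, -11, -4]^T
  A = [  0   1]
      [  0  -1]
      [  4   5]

Infeasible (no feasible solution exists)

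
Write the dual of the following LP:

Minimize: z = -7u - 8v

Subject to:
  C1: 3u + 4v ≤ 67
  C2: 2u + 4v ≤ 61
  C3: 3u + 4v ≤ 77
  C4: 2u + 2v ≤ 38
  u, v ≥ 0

Primal min cᵀx s.t. Ax ≤ b, x ≥ 0  →  Dual max −bᵀy s.t. Aᵀy ≥ −c, y ≥ 0.

Maximize: z = -67y1 - 61y2 - 77y3 - 38y4

Subject to:
  3y1 + 2y2 + 3y3 + 2y4 ≥ 7
  4y1 + 4y2 + 4y3 + 2y4 ≥ 8
  y1, y2, y3, y4 ≥ 0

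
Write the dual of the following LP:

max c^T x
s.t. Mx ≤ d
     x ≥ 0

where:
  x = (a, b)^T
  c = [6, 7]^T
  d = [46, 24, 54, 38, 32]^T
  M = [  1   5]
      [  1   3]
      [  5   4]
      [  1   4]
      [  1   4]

Primal max cᵀx s.t. Ax ≤ b, x ≥ 0  →  Dual min bᵀy s.t. Aᵀy ≥ c, y ≥ 0.

Minimize: z = 46y1 + 24y2 + 54y3 + 38y4 + 32y5

Subject to:
  y1 + y2 + 5y3 + y4 + y5 ≥ 6
  5y1 + 3y2 + 4y3 + 4y4 + 4y5 ≥ 7
  y1, y2, y3, y4, y5 ≥ 0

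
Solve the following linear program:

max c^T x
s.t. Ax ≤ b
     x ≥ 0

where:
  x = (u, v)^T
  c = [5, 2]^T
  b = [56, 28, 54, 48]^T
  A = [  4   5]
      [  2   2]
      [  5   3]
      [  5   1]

Evaluate the objective at each vertex of the feasible region:
  z(0, 0) = 0
  z(9.6, 0) = 48
  z(9, 3) = 51  ←
  z(7.846, 4.923) = 49.08
  z(0, 11.2) = 22.4
The maximum is at u = 9, v = 3.

u = 9, v = 3, z = 51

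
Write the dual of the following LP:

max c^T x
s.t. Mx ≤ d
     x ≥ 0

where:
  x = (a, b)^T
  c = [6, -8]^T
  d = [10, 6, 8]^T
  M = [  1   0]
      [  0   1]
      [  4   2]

Primal max cᵀx s.t. Ax ≤ b, x ≥ 0  →  Dual min bᵀy s.t. Aᵀy ≥ c, y ≥ 0.

Minimize: z = 10y1 + 6y2 + 8y3

Subject to:
  y1 + 4y3 ≥ 6
  y2 + 2y3 ≥ -8
  y1, y2, y3 ≥ 0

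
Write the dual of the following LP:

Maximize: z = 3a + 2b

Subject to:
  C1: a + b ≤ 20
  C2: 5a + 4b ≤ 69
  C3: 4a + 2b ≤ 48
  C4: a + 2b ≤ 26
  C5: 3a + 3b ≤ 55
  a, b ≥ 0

Primal max cᵀx s.t. Ax ≤ b, x ≥ 0  →  Dual min bᵀy s.t. Aᵀy ≥ c, y ≥ 0.

Minimize: z = 20y1 + 69y2 + 48y3 + 26y4 + 55y5

Subject to:
  y1 + 5y2 + 4y3 + y4 + 3y5 ≥ 3
  y1 + 4y2 + 2y3 + 2y4 + 3y5 ≥ 2
  y1, y2, y3, y4, y5 ≥ 0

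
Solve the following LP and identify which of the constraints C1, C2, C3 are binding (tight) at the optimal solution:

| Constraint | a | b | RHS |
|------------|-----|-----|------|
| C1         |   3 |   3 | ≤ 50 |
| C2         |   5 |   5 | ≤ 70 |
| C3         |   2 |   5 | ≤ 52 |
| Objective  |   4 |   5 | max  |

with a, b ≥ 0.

At a = 6, b = 8, compute slack b - a·x for each constraint:
  C1: 50 − 42 = 8  (slack)
  C2: 70 − 70 = 0  (binding)
  C3: 52 − 52 = 0  (binding)

Optimal: a = 6, b = 8
Binding: C2, C3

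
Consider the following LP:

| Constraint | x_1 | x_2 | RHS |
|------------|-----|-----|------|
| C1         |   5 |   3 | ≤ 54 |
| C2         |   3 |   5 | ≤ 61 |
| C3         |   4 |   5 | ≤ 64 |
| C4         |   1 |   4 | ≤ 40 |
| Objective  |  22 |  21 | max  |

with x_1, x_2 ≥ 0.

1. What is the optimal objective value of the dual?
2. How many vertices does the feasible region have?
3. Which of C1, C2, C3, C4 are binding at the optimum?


1. 300
2. 5
3. C1, C3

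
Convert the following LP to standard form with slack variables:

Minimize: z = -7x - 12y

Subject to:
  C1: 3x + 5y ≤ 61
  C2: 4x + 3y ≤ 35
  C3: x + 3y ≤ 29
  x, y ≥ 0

min z = -7x - 12y

s.t.
  3x + 5y + s1 = 61
  4x + 3y + s2 = 35
  x + 3y + s3 = 29
  x, y, s1, s2, s3 ≥ 0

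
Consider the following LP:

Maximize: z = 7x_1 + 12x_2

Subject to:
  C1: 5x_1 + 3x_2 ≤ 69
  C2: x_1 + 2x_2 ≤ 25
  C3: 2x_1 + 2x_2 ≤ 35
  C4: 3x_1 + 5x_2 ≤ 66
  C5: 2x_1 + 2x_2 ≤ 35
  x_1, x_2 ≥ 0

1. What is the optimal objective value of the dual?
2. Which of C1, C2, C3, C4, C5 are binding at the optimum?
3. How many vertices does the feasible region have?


1. 157
2. C2, C4
3. 5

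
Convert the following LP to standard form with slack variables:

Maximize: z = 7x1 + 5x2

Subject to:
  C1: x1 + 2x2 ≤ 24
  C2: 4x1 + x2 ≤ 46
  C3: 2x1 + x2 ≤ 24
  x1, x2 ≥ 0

max z = 7x1 + 5x2

s.t.
  x1 + 2x2 + s1 = 24
  4x1 + x2 + s2 = 46
  2x1 + x2 + s3 = 24
  x1, x2, s1, s2, s3 ≥ 0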